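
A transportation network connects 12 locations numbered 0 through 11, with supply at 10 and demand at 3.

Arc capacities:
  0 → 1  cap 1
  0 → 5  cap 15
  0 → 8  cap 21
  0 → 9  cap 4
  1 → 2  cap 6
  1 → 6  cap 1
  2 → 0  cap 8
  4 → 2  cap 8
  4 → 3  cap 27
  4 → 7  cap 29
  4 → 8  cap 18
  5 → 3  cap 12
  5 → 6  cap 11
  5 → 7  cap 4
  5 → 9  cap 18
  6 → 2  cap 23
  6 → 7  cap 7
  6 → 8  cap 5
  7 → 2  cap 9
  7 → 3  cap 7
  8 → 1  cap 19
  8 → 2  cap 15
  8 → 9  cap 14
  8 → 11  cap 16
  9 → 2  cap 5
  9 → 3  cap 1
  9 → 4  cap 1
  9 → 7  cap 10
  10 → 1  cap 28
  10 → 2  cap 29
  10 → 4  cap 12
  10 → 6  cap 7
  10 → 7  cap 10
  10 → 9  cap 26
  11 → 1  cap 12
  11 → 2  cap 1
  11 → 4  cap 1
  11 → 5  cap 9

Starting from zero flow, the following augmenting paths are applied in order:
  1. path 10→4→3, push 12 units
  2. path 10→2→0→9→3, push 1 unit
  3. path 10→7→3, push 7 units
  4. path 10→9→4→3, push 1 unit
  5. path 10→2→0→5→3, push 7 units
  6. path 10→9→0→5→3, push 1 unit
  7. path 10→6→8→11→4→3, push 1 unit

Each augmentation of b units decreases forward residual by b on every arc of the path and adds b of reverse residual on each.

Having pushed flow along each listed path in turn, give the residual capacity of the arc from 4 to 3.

Residual capacity of (4,3): 13

after path 1 (10→4→3, push 12): res(4,3)=15
after path 2 (10→2→0→9→3, push 1): res(4,3)=15
after path 3 (10→7→3, push 7): res(4,3)=15
after path 4 (10→9→4→3, push 1): res(4,3)=14
after path 5 (10→2→0→5→3, push 7): res(4,3)=14
after path 6 (10→9→0→5→3, push 1): res(4,3)=14
after path 7 (10→6→8→11→4→3, push 1): res(4,3)=13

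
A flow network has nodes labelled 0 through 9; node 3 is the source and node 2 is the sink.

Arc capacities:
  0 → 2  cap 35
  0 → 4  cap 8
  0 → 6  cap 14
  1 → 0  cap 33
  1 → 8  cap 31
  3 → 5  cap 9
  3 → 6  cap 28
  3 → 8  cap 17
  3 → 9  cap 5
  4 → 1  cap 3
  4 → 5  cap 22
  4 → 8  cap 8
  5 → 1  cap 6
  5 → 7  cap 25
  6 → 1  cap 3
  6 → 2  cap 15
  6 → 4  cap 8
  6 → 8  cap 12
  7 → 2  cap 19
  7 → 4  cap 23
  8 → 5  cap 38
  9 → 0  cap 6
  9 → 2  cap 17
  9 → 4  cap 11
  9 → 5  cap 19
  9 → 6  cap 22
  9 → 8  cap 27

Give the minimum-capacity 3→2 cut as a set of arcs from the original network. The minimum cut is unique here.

Min-cut arcs: {(3,9), (4,1), (5,1), (6,1), (6,2), (7,2)} (total capacity 51)

augment #1: 3→6→2 push 15
augment #2: 3→9→2 push 5
augment #3: 3→5→7→2 push 9
augment #4: 3→6→1→0→2 push 3
augment #5: 3→8→5→7→2 push 10
augment #6: 3→6→4→1→0→2 push 3
augment #7: 3→8→5→1→0→2 push 6
max flow = 51; residual-reachable set from 3 gives S-side
cut edges (S→T): {(3,9), (4,1), (5,1), (6,1), (6,2), (7,2)} total cap 51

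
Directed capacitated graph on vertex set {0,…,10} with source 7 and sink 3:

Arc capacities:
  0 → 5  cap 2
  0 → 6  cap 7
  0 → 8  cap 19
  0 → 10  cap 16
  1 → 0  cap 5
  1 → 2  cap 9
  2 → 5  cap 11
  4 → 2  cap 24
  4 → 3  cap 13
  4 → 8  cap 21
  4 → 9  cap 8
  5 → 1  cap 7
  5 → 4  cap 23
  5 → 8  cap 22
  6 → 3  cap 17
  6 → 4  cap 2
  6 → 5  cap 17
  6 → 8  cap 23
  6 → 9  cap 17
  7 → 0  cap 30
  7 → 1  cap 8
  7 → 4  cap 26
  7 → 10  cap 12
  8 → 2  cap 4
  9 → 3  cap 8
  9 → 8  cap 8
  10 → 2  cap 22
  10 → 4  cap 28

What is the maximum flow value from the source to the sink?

Maximum flow value: 28

augment #1: 7→4→3 bottleneck 13, total now 13
augment #2: 7→0→6→3 bottleneck 7, total now 20
augment #3: 7→4→9→3 bottleneck 8, total now 28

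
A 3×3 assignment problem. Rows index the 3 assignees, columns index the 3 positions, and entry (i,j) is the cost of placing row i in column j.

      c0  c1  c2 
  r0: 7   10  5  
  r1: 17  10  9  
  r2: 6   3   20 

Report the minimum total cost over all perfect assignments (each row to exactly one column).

optimal assignment: row0→col0 (cost 7), row1→col2 (cost 9), row2→col1 (cost 3)
total = 7 + 9 + 3 = 19

Minimum assignment cost: 19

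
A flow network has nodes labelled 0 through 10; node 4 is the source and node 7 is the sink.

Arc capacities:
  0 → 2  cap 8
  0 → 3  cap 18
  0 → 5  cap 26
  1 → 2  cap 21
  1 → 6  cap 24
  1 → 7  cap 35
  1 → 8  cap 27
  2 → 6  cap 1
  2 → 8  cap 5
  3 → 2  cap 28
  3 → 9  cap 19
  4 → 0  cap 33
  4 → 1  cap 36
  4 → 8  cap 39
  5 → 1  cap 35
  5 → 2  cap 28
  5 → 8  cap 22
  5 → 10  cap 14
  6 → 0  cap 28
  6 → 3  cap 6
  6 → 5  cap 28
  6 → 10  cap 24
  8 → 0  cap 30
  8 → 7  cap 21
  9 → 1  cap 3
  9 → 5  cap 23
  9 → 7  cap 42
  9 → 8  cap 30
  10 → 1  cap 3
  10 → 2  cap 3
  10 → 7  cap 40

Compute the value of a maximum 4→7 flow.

Maximum flow value: 102

augment #1: 4→1→7 bottleneck 35, total now 35
augment #2: 4→8→7 bottleneck 21, total now 56
augment #3: 4→0→3→9→7 bottleneck 18, total now 74
augment #4: 4→0→5→10→7 bottleneck 14, total now 88
augment #5: 4→1→6→10→7 bottleneck 1, total now 89
augment #6: 4→0→2→6→10→7 bottleneck 1, total now 90
augment #7: 4→8→0→5→1→6→10→7 bottleneck 12, total now 102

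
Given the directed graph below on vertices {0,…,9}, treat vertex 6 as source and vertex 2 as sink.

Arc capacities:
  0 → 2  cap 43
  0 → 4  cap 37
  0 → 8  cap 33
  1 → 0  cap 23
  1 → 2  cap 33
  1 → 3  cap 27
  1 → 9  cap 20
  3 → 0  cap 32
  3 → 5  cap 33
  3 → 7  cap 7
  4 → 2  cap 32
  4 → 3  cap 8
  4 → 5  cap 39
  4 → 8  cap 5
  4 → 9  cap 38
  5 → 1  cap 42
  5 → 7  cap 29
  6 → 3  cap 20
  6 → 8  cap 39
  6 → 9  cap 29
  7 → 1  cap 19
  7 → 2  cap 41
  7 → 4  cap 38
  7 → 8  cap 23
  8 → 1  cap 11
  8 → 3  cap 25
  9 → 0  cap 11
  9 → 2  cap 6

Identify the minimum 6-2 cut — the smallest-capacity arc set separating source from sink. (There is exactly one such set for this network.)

Min-cut arcs: {(6,3), (8,1), (8,3), (9,0), (9,2)} (total capacity 73)

augment #1: 6→9→2 push 6
augment #2: 6→3→0→2 push 20
augment #3: 6→8→1→2 push 11
augment #4: 6→9→0→2 push 11
augment #5: 6→8→3→0→2 push 12
augment #6: 6→8→3→7→2 push 7
augment #7: 6→8→3→5→1→2 push 6
max flow = 73; residual-reachable set from 6 gives S-side
cut edges (S→T): {(6,3), (8,1), (8,3), (9,0), (9,2)} total cap 73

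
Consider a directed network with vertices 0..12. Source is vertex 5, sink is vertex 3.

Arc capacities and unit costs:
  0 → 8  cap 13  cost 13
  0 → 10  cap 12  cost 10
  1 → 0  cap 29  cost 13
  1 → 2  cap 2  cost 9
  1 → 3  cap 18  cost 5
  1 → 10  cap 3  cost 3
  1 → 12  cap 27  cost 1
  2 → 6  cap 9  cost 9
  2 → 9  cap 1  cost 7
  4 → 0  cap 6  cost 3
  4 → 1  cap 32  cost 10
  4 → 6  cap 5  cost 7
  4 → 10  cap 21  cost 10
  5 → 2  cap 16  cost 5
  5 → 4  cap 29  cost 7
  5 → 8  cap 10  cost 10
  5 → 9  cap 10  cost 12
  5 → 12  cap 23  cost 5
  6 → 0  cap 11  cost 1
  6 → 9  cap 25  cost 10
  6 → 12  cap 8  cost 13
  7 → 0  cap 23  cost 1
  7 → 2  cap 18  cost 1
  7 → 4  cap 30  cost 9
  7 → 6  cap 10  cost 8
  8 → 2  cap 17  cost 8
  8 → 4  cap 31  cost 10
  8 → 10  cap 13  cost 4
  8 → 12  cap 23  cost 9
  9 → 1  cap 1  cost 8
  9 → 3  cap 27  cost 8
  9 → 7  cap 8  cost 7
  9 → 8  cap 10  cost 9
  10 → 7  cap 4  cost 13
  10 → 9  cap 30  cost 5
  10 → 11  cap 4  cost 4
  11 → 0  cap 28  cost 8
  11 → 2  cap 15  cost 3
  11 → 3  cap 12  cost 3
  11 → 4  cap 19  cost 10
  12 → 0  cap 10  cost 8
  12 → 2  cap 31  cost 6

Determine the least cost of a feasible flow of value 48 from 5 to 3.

shortest-cost path #1: 5→9→3 push 10 @ unit cost 20 (adds 200)
shortest-cost path #2: 5→2→9→3 push 1 @ unit cost 20 (adds 20)
shortest-cost path #3: 5→8→10→11→3 push 4 @ unit cost 21 (adds 84)
shortest-cost path #4: 5→4→1→3 push 18 @ unit cost 22 (adds 396)
shortest-cost path #5: 5→8→10→9→3 push 6 @ unit cost 27 (adds 162)
shortest-cost path #6: 5→4→10→9→3 push 9 @ unit cost 30 (adds 270)
total cost = 1132

Minimum cost for 48 units: 1132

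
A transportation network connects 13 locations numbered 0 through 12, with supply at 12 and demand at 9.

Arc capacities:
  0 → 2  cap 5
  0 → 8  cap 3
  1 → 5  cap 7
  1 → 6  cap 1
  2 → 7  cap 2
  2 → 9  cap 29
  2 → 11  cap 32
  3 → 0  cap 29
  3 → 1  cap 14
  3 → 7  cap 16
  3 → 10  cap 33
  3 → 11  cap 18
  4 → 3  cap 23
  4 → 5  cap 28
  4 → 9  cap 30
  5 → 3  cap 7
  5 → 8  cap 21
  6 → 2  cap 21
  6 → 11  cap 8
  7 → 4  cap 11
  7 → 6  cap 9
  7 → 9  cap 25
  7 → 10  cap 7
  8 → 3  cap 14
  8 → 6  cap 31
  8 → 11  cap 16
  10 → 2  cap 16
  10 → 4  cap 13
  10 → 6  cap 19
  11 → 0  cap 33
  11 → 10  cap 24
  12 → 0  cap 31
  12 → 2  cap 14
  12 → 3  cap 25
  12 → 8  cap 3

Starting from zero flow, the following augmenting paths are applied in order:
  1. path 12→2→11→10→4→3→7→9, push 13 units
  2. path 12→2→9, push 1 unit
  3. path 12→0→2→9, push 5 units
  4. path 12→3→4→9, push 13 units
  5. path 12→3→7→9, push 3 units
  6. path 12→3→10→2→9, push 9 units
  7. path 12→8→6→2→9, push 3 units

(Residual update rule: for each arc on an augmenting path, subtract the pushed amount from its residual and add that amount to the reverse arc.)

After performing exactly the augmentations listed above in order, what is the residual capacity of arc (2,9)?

Residual capacity of (2,9): 11

after path 1 (12→2→11→10→4→3→7→9, push 13): res(2,9)=29
after path 2 (12→2→9, push 1): res(2,9)=28
after path 3 (12→0→2→9, push 5): res(2,9)=23
after path 4 (12→3→4→9, push 13): res(2,9)=23
after path 5 (12→3→7→9, push 3): res(2,9)=23
after path 6 (12→3→10→2→9, push 9): res(2,9)=14
after path 7 (12→8→6→2→9, push 3): res(2,9)=11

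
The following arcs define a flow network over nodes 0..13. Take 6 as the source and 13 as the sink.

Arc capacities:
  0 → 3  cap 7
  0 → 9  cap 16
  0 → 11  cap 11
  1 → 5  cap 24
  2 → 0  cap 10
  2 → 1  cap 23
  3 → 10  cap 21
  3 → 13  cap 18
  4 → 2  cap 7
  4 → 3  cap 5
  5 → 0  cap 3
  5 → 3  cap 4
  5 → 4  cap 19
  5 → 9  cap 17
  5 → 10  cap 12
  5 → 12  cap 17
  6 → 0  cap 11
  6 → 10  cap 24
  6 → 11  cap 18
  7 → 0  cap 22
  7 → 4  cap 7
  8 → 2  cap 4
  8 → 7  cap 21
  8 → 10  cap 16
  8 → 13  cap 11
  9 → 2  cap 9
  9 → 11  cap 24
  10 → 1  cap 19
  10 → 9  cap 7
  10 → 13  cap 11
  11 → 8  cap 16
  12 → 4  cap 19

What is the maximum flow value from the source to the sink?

Maximum flow value: 38

augment #1: 6→10→13 bottleneck 11, total now 11
augment #2: 6→0→3→13 bottleneck 7, total now 18
augment #3: 6→11→8→13 bottleneck 11, total now 29
augment #4: 6→10→1→5→3→13 bottleneck 4, total now 33
augment #5: 6→10→1→5→4→3→13 bottleneck 5, total now 38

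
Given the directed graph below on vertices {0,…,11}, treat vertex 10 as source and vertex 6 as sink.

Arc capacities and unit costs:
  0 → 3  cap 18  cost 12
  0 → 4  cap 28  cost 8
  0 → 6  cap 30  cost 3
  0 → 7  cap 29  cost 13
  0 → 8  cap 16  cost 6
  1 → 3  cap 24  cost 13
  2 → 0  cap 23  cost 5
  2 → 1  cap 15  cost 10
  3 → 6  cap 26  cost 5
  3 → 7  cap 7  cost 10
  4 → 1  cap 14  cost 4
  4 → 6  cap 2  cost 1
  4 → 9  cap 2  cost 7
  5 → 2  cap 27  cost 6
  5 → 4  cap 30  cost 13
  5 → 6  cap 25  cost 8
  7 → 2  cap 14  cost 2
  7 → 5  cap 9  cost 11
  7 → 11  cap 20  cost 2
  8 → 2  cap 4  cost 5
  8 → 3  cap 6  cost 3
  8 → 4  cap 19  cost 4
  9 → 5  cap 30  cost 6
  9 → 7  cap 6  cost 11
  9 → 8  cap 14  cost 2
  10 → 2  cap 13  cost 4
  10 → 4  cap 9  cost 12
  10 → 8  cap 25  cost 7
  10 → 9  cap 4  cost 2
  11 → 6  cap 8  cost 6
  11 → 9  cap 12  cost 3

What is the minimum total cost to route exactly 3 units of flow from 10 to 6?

shortest-cost path #1: 10→9→8→4→6 push 2 @ unit cost 9 (adds 18)
shortest-cost path #2: 10→2→0→6 push 1 @ unit cost 12 (adds 12)
total cost = 30

Minimum cost for 3 units: 30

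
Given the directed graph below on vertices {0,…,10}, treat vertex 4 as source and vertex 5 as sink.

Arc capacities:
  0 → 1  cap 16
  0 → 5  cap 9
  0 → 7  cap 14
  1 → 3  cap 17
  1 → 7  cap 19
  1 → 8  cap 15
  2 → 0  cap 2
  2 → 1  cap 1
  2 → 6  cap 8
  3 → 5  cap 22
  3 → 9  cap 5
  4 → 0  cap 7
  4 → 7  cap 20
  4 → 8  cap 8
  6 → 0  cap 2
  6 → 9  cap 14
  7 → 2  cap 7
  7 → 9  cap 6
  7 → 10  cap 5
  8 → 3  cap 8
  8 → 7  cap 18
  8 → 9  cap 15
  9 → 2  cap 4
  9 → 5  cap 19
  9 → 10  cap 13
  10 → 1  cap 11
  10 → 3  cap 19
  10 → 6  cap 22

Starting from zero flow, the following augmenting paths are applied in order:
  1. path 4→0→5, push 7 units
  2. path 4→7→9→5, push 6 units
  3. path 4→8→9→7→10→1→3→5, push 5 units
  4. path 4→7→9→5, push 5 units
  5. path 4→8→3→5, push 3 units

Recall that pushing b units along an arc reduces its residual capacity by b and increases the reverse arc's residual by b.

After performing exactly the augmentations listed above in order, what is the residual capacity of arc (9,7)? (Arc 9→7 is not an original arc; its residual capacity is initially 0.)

after path 1 (4→0→5, push 7): res(9,7)=0
after path 2 (4→7→9→5, push 6): res(9,7)=6
after path 3 (4→8→9→7→10→1→3→5, push 5): res(9,7)=1
after path 4 (4→7→9→5, push 5): res(9,7)=6
after path 5 (4→8→3→5, push 3): res(9,7)=6

Residual capacity of (9,7): 6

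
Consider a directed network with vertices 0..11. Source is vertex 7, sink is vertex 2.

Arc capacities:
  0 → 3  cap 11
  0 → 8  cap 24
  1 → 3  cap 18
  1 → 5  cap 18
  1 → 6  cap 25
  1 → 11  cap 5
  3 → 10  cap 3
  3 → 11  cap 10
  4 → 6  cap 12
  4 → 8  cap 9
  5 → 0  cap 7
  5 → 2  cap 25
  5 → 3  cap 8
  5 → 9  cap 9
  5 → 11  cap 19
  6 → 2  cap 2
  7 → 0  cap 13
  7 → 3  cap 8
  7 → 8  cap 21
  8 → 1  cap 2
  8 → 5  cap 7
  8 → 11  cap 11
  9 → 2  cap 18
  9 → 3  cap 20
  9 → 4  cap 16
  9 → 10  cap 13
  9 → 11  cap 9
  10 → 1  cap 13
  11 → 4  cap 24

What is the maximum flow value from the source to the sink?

Maximum flow value: 14

augment #1: 7→8→5→2 bottleneck 7, total now 7
augment #2: 7→8→1→5→2 bottleneck 2, total now 9
augment #3: 7→3→10→1→5→2 bottleneck 3, total now 12
augment #4: 7→3→11→4→6→2 bottleneck 2, total now 14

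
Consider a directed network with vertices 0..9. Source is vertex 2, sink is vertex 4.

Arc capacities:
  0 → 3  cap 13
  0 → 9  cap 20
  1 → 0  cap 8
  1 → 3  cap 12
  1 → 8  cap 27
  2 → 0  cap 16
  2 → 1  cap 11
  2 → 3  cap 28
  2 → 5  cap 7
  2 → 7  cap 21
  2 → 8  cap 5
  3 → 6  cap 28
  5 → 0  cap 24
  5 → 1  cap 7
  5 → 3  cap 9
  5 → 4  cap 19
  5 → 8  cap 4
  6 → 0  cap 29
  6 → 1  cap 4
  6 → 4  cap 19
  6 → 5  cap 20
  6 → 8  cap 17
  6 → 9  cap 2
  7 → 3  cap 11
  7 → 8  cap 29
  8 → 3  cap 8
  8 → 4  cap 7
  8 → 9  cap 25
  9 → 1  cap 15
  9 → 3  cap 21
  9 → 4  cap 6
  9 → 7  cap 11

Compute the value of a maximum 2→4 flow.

Maximum flow value: 48

augment #1: 2→5→4 bottleneck 7, total now 7
augment #2: 2→8→4 bottleneck 5, total now 12
augment #3: 2→0→9→4 bottleneck 6, total now 18
augment #4: 2→1→8→4 bottleneck 2, total now 20
augment #5: 2→3→6→4 bottleneck 19, total now 39
augment #6: 2→3→6→5→4 bottleneck 9, total now 48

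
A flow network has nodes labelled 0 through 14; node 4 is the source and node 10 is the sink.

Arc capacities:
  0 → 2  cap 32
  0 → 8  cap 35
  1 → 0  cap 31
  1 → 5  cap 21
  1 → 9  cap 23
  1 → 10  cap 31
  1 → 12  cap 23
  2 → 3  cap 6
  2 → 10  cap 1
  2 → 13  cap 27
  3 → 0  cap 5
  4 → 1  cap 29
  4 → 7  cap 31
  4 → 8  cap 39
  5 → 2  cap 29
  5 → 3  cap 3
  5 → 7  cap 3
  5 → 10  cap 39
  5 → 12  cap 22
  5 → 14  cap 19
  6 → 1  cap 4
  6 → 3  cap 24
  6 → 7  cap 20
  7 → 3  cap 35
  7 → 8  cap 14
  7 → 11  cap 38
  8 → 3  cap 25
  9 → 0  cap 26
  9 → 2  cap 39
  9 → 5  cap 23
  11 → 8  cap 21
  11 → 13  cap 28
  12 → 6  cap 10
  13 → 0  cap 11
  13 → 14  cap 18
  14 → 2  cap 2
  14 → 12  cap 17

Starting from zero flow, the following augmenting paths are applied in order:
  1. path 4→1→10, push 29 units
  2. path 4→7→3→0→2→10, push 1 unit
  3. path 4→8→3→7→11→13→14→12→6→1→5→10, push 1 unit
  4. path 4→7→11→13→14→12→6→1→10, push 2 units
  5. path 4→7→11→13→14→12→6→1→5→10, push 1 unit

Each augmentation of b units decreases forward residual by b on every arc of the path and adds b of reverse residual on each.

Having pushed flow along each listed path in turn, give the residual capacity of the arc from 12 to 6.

after path 1 (4→1→10, push 29): res(12,6)=10
after path 2 (4→7→3→0→2→10, push 1): res(12,6)=10
after path 3 (4→8→3→7→11→13→14→12→6→1→5→10, push 1): res(12,6)=9
after path 4 (4→7→11→13→14→12→6→1→10, push 2): res(12,6)=7
after path 5 (4→7→11→13→14→12→6→1→5→10, push 1): res(12,6)=6

Residual capacity of (12,6): 6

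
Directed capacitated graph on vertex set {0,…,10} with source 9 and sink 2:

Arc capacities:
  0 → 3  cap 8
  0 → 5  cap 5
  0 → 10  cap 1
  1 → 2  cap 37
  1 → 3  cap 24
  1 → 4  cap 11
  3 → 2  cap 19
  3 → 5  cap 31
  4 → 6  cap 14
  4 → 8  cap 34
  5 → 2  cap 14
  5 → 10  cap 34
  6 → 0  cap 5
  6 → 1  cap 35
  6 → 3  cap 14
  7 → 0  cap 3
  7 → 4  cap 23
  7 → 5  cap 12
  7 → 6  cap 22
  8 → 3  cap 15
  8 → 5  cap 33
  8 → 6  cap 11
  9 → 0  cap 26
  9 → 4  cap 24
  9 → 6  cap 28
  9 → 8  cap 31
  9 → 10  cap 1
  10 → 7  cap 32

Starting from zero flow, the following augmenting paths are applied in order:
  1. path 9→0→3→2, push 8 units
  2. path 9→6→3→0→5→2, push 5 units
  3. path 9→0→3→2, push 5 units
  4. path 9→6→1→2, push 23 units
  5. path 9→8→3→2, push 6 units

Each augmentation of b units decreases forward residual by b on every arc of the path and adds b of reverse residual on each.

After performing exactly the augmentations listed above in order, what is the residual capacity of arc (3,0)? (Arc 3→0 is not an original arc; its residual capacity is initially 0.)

after path 1 (9→0→3→2, push 8): res(3,0)=8
after path 2 (9→6→3→0→5→2, push 5): res(3,0)=3
after path 3 (9→0→3→2, push 5): res(3,0)=8
after path 4 (9→6→1→2, push 23): res(3,0)=8
after path 5 (9→8→3→2, push 6): res(3,0)=8

Residual capacity of (3,0): 8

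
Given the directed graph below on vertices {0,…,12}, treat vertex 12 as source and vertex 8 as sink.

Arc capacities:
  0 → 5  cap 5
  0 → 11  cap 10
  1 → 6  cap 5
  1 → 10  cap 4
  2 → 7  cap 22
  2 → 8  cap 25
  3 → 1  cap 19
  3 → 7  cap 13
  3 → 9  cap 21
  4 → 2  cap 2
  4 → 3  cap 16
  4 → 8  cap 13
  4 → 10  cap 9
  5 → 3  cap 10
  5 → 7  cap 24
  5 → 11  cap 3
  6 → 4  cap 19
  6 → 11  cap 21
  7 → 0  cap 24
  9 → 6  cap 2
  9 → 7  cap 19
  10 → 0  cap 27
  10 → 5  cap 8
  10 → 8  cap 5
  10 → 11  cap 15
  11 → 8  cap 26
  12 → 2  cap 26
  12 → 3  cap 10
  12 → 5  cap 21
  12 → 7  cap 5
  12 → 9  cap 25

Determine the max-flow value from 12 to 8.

augment #1: 12→2→8 bottleneck 25, total now 25
augment #2: 12→5→11→8 bottleneck 3, total now 28
augment #3: 12→3→1→10→8 bottleneck 4, total now 32
augment #4: 12→7→0→11→8 bottleneck 5, total now 37
augment #5: 12→9→6→4→8 bottleneck 2, total now 39
augment #6: 12→2→7→0→11→8 bottleneck 1, total now 40
augment #7: 12→3→1→6→4→8 bottleneck 5, total now 45
augment #8: 12→3→7→0→11→8 bottleneck 1, total now 46
augment #9: 12→5→7→0→11→8 bottleneck 3, total now 49

Maximum flow value: 49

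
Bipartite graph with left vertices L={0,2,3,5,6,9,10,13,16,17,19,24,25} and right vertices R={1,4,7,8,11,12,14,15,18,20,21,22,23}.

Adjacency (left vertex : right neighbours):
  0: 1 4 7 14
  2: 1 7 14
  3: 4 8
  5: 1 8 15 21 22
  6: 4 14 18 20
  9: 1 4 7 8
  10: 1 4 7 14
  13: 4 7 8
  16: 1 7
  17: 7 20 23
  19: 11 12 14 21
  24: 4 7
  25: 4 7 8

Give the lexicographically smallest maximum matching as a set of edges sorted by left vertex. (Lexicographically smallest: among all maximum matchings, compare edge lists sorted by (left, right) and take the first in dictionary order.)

Lex-smallest maximum matching: {(0,1), (2,7), (3,4), (5,15), (6,18), (9,8), (10,14), (17,20), (19,11)}

|M| = 9 (so the lex-smallest maximum matching has 9 edges)
process left vertices in ascending order; for each, take the smallest-labelled available neighbour that still permits 9 edges overall, or leave it unmatched if none does
lex-smallest matching: {0-1, 2-7, 3-4, 5-15, 6-18, 9-8, 10-14, 17-20, 19-11}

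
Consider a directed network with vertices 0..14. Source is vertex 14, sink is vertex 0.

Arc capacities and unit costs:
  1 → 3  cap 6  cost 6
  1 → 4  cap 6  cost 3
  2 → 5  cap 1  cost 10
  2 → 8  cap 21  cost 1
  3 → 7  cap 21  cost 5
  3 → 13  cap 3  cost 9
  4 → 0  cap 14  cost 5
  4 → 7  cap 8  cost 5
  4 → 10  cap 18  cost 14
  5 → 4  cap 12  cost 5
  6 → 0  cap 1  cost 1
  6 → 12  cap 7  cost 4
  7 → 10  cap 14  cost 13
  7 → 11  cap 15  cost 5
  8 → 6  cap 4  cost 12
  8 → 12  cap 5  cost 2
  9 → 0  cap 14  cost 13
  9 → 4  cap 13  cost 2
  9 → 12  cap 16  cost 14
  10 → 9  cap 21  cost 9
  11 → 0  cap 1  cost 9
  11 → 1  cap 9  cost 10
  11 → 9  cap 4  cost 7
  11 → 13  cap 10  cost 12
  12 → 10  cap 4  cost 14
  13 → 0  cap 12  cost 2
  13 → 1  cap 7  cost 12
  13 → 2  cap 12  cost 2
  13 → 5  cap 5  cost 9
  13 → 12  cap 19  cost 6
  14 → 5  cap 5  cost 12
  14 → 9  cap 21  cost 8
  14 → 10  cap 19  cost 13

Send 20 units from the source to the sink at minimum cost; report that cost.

Minimum cost for 20 units: 342

shortest-cost path #1: 14→9→4→0 push 13 @ unit cost 15 (adds 195)
shortest-cost path #2: 14→9→0 push 7 @ unit cost 21 (adds 147)
total cost = 342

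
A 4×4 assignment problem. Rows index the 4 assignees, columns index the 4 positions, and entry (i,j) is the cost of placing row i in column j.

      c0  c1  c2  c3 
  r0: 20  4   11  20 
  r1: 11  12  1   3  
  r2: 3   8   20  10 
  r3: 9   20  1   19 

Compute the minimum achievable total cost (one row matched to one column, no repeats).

optimal assignment: row0→col1 (cost 4), row1→col3 (cost 3), row2→col0 (cost 3), row3→col2 (cost 1)
total = 4 + 3 + 3 + 1 = 11

Minimum assignment cost: 11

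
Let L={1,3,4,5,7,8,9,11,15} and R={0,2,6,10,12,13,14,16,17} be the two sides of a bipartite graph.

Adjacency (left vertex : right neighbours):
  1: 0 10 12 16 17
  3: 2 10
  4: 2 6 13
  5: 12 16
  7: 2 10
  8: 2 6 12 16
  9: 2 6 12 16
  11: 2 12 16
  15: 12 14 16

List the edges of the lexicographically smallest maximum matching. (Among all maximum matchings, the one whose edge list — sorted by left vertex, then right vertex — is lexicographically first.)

Lex-smallest maximum matching: {(1,0), (3,2), (4,13), (5,12), (7,10), (8,6), (9,16), (15,14)}

|M| = 8 (so the lex-smallest maximum matching has 8 edges)
process left vertices in ascending order; for each, take the smallest-labelled available neighbour that still permits 8 edges overall, or leave it unmatched if none does
lex-smallest matching: {1-0, 3-2, 4-13, 5-12, 7-10, 8-6, 9-16, 15-14}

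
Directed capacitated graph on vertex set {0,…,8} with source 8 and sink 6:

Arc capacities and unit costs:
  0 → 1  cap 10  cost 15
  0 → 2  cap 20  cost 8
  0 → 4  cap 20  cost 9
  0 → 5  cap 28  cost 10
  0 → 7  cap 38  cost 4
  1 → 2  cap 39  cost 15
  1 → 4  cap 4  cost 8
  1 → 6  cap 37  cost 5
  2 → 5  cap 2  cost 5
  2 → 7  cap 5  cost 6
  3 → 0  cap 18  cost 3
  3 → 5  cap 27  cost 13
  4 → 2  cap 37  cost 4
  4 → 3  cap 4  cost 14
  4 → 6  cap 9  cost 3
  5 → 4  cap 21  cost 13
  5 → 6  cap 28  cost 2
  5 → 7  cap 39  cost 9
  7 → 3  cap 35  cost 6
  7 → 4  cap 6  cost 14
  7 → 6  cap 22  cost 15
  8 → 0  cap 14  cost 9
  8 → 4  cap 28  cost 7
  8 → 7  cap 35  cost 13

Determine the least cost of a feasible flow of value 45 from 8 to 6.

Minimum cost for 45 units: 980

shortest-cost path #1: 8→4→6 push 9 @ unit cost 10 (adds 90)
shortest-cost path #2: 8→4→2→5→6 push 2 @ unit cost 18 (adds 36)
shortest-cost path #3: 8→0→5→6 push 14 @ unit cost 21 (adds 294)
shortest-cost path #4: 8→7→6 push 20 @ unit cost 28 (adds 560)
total cost = 980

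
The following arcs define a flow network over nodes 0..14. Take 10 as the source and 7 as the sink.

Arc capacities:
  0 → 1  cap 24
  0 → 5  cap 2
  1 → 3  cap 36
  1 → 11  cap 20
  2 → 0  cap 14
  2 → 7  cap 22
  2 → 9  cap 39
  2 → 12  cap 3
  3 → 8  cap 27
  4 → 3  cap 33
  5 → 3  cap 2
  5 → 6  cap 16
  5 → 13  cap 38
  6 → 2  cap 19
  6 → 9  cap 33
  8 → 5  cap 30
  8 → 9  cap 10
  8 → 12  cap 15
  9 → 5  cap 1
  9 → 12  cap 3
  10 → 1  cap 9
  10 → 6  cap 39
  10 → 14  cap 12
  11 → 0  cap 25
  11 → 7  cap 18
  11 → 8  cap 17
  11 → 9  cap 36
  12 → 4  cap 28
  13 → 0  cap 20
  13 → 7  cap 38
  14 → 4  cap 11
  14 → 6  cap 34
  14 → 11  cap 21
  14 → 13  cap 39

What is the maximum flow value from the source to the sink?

Maximum flow value: 44

augment #1: 10→1→11→7 bottleneck 9, total now 9
augment #2: 10→6→2→7 bottleneck 19, total now 28
augment #3: 10→14→11→7 bottleneck 9, total now 37
augment #4: 10→14→13→7 bottleneck 3, total now 40
augment #5: 10→6→9→5→13→7 bottleneck 1, total now 41
augment #6: 10→6→9→12→4→3→8→5→13→7 bottleneck 3, total now 44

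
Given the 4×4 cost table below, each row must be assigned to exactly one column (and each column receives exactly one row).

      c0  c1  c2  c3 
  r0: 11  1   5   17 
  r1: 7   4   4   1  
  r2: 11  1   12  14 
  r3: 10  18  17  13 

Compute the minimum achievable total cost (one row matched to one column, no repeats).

Minimum assignment cost: 17

optimal assignment: row0→col2 (cost 5), row1→col3 (cost 1), row2→col1 (cost 1), row3→col0 (cost 10)
total = 5 + 1 + 1 + 10 = 17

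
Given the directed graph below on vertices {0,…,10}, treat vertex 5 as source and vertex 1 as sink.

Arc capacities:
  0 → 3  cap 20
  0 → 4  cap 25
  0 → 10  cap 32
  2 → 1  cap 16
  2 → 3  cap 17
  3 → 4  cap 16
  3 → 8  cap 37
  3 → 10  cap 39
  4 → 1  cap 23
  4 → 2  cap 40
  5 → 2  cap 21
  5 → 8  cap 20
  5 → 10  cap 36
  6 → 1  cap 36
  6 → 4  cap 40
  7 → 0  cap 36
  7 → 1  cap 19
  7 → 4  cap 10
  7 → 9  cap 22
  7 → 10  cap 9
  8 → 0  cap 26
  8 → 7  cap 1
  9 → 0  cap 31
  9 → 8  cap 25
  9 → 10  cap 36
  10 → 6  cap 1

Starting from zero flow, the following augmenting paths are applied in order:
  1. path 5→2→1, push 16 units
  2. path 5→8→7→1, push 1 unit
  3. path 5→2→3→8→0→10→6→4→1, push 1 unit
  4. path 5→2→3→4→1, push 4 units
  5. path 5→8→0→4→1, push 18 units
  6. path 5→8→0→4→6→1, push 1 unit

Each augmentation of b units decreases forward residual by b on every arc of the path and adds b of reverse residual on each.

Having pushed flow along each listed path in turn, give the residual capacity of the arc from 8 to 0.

Residual capacity of (8,0): 6

after path 1 (5→2→1, push 16): res(8,0)=26
after path 2 (5→8→7→1, push 1): res(8,0)=26
after path 3 (5→2→3→8→0→10→6→4→1, push 1): res(8,0)=25
after path 4 (5→2→3→4→1, push 4): res(8,0)=25
after path 5 (5→8→0→4→1, push 18): res(8,0)=7
after path 6 (5→8→0→4→6→1, push 1): res(8,0)=6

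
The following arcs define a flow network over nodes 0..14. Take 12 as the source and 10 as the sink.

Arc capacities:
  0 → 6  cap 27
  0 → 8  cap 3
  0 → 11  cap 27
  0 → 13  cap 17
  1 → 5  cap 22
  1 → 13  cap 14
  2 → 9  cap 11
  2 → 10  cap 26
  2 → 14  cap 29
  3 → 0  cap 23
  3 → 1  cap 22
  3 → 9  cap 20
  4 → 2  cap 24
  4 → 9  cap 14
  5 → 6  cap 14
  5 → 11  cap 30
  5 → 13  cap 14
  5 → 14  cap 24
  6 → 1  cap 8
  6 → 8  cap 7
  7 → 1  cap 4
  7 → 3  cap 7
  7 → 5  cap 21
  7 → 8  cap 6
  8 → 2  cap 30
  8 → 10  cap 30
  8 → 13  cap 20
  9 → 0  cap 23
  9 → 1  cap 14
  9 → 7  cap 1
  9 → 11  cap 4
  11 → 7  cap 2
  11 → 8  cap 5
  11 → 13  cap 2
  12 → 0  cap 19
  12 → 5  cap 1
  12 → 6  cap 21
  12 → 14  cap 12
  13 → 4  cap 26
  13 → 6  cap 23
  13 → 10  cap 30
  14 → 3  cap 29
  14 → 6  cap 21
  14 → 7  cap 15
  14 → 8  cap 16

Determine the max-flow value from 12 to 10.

Maximum flow value: 47

augment #1: 12→0→8→10 bottleneck 3, total now 3
augment #2: 12→0→13→10 bottleneck 16, total now 19
augment #3: 12→5→13→10 bottleneck 1, total now 20
augment #4: 12→6→8→10 bottleneck 7, total now 27
augment #5: 12→14→8→10 bottleneck 12, total now 39
augment #6: 12→6→1→13→10 bottleneck 8, total now 47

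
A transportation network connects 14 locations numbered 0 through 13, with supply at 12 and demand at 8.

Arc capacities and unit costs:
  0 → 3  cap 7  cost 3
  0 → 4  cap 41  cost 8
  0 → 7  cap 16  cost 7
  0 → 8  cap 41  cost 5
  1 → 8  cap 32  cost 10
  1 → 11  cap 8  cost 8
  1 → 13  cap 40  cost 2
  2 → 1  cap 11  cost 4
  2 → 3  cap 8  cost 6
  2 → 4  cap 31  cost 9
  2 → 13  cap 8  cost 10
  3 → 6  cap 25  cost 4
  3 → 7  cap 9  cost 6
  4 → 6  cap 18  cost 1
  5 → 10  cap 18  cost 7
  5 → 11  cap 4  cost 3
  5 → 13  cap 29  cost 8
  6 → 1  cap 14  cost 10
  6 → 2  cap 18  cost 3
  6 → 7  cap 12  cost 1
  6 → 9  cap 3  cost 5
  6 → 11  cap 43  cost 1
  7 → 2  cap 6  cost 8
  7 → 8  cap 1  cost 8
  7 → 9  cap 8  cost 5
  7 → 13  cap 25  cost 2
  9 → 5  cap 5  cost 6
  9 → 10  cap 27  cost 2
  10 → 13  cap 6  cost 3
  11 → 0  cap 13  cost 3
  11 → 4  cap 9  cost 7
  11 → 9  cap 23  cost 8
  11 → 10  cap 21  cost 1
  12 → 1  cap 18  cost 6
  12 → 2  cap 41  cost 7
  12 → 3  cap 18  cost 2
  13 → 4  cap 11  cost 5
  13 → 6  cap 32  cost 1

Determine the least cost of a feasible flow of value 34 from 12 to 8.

Minimum cost for 34 units: 540

shortest-cost path #1: 12→3→6→7→8 push 1 @ unit cost 15 (adds 15)
shortest-cost path #2: 12→3→6→11→0→8 push 13 @ unit cost 15 (adds 195)
shortest-cost path #3: 12→1→8 push 18 @ unit cost 16 (adds 288)
shortest-cost path #4: 12→2→1→8 push 2 @ unit cost 21 (adds 42)
total cost = 540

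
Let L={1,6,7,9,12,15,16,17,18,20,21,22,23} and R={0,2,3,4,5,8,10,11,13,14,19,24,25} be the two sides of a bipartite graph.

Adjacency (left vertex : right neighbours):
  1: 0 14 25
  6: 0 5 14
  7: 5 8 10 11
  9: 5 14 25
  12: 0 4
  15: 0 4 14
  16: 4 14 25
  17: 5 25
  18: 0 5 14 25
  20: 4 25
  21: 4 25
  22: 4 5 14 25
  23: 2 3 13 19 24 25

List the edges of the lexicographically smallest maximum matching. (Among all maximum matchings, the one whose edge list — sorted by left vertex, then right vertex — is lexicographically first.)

|M| = 7 (so the lex-smallest maximum matching has 7 edges)
process left vertices in ascending order; for each, take the smallest-labelled available neighbour that still permits 7 edges overall, or leave it unmatched if none does
lex-smallest matching: {1-0, 6-5, 7-8, 9-14, 12-4, 16-25, 23-2}

Lex-smallest maximum matching: {(1,0), (6,5), (7,8), (9,14), (12,4), (16,25), (23,2)}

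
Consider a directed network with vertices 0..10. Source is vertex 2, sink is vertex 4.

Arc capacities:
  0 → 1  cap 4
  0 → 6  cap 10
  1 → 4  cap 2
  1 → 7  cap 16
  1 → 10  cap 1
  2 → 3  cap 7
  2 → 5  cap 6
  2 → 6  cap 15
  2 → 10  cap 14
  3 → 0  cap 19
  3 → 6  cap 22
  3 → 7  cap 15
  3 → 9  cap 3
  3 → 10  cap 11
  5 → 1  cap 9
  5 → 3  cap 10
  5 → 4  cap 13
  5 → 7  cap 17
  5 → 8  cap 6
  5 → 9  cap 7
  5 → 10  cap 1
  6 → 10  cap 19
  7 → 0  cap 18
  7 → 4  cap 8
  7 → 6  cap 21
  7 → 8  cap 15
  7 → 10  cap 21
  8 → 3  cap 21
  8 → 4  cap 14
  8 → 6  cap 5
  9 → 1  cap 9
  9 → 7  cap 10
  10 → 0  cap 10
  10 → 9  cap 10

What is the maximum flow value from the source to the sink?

augment #1: 2→5→4 bottleneck 6, total now 6
augment #2: 2→3→7→4 bottleneck 7, total now 13
augment #3: 2→10→0→1→4 bottleneck 2, total now 15
augment #4: 2→10→9→7→4 bottleneck 1, total now 16
augment #5: 2→10→9→7→8→4 bottleneck 9, total now 25
augment #6: 2→10→0→1→7→8→4 bottleneck 2, total now 27

Maximum flow value: 27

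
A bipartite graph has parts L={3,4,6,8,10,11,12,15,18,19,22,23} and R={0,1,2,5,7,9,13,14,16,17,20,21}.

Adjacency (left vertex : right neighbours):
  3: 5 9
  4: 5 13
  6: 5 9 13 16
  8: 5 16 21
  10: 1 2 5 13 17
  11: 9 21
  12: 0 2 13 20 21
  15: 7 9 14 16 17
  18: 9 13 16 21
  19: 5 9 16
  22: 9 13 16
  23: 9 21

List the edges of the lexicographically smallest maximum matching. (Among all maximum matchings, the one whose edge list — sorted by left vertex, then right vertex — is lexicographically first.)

|M| = 8 (so the lex-smallest maximum matching has 8 edges)
process left vertices in ascending order; for each, take the smallest-labelled available neighbour that still permits 8 edges overall, or leave it unmatched if none does
lex-smallest matching: {3-5, 4-13, 6-9, 8-16, 10-1, 11-21, 12-0, 15-7}

Lex-smallest maximum matching: {(3,5), (4,13), (6,9), (8,16), (10,1), (11,21), (12,0), (15,7)}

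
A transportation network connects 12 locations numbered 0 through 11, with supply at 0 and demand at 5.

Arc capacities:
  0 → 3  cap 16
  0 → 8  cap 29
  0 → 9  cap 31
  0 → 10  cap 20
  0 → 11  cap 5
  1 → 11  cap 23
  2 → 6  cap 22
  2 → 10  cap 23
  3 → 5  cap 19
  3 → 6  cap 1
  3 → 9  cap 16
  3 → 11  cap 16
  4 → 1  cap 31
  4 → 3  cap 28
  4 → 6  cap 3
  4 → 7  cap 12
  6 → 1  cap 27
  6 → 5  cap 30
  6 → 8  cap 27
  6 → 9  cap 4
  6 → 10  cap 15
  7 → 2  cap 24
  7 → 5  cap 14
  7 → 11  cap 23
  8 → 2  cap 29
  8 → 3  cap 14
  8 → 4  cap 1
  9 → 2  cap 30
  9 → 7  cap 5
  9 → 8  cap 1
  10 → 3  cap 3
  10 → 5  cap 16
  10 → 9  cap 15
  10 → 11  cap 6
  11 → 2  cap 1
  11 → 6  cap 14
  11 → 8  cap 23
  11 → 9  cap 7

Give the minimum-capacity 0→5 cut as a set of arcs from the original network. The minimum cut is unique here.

augment #1: 0→3→5 push 16
augment #2: 0→10→5 push 16
augment #3: 0→8→3→5 push 3
augment #4: 0→9→7→5 push 5
augment #5: 0→11→6→5 push 5
augment #6: 0→8→2→6→5 push 22
augment #7: 0→8→3→6→5 push 1
augment #8: 0→8→4→6→5 push 1
augment #9: 0→10→11→6→5 push 1
augment #10: 0→10→11→6→4→7→5 push 1
max flow = 71; residual-reachable set from 0 gives S-side
cut edges (S→T): {(3,5), (6,5), (8,4), (9,7), (10,5)} total cap 71

Min-cut arcs: {(3,5), (6,5), (8,4), (9,7), (10,5)} (total capacity 71)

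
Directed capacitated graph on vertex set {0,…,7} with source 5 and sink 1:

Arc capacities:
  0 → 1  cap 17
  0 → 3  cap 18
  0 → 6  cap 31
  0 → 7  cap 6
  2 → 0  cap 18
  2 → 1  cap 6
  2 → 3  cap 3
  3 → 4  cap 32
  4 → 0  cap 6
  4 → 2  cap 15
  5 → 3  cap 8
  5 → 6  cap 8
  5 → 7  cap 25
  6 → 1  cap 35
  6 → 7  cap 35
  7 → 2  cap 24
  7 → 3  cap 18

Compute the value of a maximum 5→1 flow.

augment #1: 5→6→1 bottleneck 8, total now 8
augment #2: 5→7→2→1 bottleneck 6, total now 14
augment #3: 5→3→4→0→1 bottleneck 6, total now 20
augment #4: 5→7→2→0→1 bottleneck 11, total now 31
augment #5: 5→7→2→0→6→1 bottleneck 7, total now 38

Maximum flow value: 38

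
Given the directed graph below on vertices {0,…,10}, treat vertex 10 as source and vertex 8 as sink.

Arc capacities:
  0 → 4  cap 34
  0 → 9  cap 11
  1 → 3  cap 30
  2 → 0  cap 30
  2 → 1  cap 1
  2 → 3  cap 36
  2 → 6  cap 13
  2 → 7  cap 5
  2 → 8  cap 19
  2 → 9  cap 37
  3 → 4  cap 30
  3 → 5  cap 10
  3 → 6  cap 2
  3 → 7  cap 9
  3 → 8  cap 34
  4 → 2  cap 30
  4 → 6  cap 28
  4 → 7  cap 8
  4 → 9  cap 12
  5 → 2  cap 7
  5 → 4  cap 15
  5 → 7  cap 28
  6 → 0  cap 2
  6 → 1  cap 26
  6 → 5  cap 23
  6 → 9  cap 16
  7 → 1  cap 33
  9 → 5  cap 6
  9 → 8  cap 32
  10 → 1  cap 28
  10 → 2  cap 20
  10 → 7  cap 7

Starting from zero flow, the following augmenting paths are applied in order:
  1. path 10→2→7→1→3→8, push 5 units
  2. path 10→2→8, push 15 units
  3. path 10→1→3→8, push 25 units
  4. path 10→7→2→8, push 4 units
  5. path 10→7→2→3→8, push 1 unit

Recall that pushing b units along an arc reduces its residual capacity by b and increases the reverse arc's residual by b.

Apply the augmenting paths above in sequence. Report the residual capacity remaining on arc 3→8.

after path 1 (10→2→7→1→3→8, push 5): res(3,8)=29
after path 2 (10→2→8, push 15): res(3,8)=29
after path 3 (10→1→3→8, push 25): res(3,8)=4
after path 4 (10→7→2→8, push 4): res(3,8)=4
after path 5 (10→7→2→3→8, push 1): res(3,8)=3

Residual capacity of (3,8): 3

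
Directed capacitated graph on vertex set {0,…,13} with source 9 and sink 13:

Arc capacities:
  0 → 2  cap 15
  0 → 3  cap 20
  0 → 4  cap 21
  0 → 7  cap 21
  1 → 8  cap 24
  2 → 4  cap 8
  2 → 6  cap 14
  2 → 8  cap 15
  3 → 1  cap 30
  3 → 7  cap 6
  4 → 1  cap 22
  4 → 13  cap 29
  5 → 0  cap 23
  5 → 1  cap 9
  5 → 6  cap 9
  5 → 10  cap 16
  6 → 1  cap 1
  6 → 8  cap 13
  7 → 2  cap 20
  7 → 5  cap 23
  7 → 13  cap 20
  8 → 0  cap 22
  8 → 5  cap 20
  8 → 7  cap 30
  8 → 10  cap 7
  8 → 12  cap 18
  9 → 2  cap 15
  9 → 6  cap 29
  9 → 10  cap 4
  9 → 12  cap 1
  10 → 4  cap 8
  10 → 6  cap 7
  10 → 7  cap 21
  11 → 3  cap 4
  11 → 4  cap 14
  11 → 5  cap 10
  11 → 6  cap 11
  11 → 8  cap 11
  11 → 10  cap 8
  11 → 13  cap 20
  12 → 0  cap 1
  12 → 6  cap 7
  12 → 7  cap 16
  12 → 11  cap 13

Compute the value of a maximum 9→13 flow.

Maximum flow value: 34

augment #1: 9→2→4→13 bottleneck 8, total now 8
augment #2: 9→10→4→13 bottleneck 4, total now 12
augment #3: 9→12→7→13 bottleneck 1, total now 13
augment #4: 9→2→8→7→13 bottleneck 7, total now 20
augment #5: 9→6→8→7→13 bottleneck 12, total now 32
augment #6: 9→6→8→0→4→13 bottleneck 1, total now 33
augment #7: 9→6→1→8→0→4→13 bottleneck 1, total now 34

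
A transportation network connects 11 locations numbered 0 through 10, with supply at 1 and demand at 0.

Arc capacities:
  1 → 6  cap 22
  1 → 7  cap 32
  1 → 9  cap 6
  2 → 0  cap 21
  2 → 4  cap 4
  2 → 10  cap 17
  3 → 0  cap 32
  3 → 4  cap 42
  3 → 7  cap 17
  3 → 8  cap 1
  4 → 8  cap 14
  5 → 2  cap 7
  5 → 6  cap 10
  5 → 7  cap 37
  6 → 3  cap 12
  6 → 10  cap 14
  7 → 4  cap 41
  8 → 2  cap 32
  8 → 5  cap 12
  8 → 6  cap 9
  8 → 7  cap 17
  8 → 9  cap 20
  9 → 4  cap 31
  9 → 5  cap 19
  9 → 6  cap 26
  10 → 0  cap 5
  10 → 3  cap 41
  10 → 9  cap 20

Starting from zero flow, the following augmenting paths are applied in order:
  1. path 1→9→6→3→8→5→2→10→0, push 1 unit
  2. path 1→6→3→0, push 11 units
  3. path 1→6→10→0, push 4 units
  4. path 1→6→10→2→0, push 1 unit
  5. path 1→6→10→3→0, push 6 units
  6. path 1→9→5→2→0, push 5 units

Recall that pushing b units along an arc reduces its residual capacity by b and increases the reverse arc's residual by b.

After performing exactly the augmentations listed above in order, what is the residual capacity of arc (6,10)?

Residual capacity of (6,10): 3

after path 1 (1→9→6→3→8→5→2→10→0, push 1): res(6,10)=14
after path 2 (1→6→3→0, push 11): res(6,10)=14
after path 3 (1→6→10→0, push 4): res(6,10)=10
after path 4 (1→6→10→2→0, push 1): res(6,10)=9
after path 5 (1→6→10→3→0, push 6): res(6,10)=3
after path 6 (1→9→5→2→0, push 5): res(6,10)=3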